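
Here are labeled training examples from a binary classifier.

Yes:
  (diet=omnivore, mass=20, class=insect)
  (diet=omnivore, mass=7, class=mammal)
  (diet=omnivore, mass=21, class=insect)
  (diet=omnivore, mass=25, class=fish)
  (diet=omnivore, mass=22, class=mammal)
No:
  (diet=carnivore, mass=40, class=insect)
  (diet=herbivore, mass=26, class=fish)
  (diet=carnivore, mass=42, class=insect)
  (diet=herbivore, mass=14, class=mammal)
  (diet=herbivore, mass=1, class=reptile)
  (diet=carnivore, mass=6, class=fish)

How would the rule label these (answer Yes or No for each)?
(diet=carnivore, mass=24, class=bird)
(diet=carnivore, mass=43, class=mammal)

No, No

One predicate separates the groups cleanly: diet is omnivore.
(diet=carnivore, mass=24, class=bird) → diet is carnivore → No. (diet=carnivore, mass=43, class=mammal) → diet is carnivore → No.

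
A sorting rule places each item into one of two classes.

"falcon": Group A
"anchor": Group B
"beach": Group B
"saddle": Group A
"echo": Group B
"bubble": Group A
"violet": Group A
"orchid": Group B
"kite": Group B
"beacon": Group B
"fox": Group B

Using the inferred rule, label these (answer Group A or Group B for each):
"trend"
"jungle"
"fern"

Group B, Group A, Group B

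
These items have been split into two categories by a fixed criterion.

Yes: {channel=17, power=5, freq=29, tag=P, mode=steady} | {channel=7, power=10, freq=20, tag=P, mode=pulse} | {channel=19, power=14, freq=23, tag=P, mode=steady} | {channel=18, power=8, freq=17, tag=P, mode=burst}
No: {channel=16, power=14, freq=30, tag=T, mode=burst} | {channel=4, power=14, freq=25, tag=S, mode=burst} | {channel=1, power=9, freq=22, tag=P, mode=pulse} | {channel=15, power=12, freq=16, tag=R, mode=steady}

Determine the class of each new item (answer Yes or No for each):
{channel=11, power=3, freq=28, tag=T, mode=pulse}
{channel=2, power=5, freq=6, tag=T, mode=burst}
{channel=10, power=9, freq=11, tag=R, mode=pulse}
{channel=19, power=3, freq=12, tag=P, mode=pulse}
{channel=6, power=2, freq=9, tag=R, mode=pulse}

No, No, No, Yes, No

The rule appears to be: tag is P AND channel ≥ 4.
{channel=11, power=3, freq=28, tag=T, mode=pulse}: No (tag is T, channel = 11).
{channel=2, power=5, freq=6, tag=T, mode=burst}: No (tag is T, channel = 2).
{channel=10, power=9, freq=11, tag=R, mode=pulse}: No (tag is R, channel = 10).
{channel=19, power=3, freq=12, tag=P, mode=pulse}: Yes (tag is P, channel = 19).
{channel=6, power=2, freq=9, tag=R, mode=pulse}: No (tag is R, channel = 6).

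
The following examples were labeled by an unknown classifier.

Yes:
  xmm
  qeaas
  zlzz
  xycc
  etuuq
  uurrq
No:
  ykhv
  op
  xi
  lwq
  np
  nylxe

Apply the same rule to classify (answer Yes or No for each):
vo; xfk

No, No

The rule appears to be: has a double letter.
vo: No (no doubled letter).
xfk: No (no doubled letter).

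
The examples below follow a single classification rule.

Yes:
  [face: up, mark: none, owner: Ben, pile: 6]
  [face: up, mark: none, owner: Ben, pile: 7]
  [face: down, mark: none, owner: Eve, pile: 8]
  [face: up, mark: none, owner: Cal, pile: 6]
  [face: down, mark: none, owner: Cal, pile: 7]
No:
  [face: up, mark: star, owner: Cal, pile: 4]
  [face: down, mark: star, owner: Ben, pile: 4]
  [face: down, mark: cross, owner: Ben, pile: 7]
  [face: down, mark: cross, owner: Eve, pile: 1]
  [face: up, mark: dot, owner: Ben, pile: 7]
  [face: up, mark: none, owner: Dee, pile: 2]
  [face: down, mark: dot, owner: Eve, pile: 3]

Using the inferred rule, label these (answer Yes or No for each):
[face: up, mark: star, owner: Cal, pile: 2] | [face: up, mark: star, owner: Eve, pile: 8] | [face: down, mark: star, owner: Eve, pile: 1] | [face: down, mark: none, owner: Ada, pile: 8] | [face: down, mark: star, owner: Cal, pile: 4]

'Yes' ⟺ mark is none AND pile ≥ 3.
[face: up, mark: star, owner: Cal, pile: 2] → mark is star, pile = 2 → No. [face: up, mark: star, owner: Eve, pile: 8] → mark is star, pile = 8 → No. [face: down, mark: star, owner: Eve, pile: 1] → mark is star, pile = 1 → No. [face: down, mark: none, owner: Ada, pile: 8] → mark is none, pile = 8 → Yes. [face: down, mark: star, owner: Cal, pile: 4] → mark is star, pile = 4 → No.

No, No, No, Yes, No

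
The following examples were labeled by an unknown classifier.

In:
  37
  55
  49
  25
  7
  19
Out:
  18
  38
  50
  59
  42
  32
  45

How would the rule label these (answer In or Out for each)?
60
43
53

Out, In, Out

A rule that fits every label: ≡ 1 (mod 3) — true of each 'In' example, false of each 'Out' one.
60: Out (60 mod 3 = 0). 43: In (43 mod 3 = 1). 53: Out (53 mod 3 = 2).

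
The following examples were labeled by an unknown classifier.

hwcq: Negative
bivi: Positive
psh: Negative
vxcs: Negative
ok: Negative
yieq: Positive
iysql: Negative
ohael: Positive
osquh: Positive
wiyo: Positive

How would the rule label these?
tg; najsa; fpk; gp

Negative, Positive, Negative, Negative

The simplest hypothesis consistent with all the labels is: has ≥ 2 vowels.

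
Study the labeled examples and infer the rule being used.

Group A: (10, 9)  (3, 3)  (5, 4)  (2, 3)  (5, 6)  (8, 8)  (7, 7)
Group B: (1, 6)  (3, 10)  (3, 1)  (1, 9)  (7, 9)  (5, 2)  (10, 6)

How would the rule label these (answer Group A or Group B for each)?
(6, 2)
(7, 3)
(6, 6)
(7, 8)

Group B, Group B, Group A, Group A

The classifier is using: |first − second| ≤ 1.
Group B: (6, 2), since |6−2| = 4.
Group B: (7, 3), since |7−3| = 4.
Group A: (6, 6), since |6−6| = 0.
Group A: (7, 8), since |7−8| = 1.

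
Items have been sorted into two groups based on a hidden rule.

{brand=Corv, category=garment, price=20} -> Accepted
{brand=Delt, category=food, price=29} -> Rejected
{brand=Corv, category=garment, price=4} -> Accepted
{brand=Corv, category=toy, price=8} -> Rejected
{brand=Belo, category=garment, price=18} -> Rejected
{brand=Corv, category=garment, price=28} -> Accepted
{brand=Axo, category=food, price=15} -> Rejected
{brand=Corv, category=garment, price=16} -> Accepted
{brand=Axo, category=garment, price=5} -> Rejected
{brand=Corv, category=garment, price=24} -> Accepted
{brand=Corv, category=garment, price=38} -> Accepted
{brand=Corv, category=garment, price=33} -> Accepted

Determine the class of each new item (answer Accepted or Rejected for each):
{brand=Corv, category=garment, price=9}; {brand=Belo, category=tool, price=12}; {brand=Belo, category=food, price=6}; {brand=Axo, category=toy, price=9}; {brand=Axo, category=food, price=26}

The distinguishing property — category is garment AND brand is Corv — holds for all the 'Accepted' cases and none of the 'Rejected' cases.

Accepted, Rejected, Rejected, Rejected, Rejected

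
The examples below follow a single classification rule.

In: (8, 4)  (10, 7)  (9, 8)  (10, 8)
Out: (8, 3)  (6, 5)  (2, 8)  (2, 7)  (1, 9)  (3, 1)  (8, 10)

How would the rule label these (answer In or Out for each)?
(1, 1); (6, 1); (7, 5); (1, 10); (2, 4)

Out, Out, In, Out, Out

'In' ⟺ first > second AND sum ≥ 12.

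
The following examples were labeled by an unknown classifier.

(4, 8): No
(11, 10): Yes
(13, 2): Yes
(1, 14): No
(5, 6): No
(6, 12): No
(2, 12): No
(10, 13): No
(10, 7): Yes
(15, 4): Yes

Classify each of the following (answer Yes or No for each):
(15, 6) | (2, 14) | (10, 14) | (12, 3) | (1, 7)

The simplest hypothesis consistent with all the labels is: first > second.

Yes, No, No, Yes, No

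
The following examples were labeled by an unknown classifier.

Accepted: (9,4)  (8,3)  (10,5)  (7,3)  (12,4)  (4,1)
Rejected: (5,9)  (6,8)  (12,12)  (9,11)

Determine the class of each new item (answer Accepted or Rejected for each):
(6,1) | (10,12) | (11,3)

Accepted, Rejected, Accepted

The pattern is that an item is 'Accepted' exactly when: first > second.
(6,1): 6 > 1 — has this property, so Accepted. (10,12): 10 < 12 — doesn't qualify, so Rejected. (11,3): 11 > 3 — has this property, so Accepted.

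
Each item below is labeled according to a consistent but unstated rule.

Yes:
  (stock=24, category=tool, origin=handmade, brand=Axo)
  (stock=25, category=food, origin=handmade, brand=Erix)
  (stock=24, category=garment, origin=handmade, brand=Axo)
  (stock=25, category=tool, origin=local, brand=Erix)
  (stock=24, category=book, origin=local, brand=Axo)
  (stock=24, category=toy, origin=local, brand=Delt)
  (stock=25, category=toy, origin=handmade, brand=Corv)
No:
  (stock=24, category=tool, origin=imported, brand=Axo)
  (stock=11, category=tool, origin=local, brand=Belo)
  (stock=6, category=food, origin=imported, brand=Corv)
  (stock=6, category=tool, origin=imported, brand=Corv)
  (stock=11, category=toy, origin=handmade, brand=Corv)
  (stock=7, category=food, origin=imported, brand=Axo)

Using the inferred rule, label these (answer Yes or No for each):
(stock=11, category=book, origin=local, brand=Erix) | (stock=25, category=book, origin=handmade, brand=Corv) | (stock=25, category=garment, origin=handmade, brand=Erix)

The common property of the 'Yes' items is: origin is not imported AND stock ≥ 24. No 'No' item has it.
(stock=11, category=book, origin=local, brand=Erix) → origin is local, stock = 11 → No. (stock=25, category=book, origin=handmade, brand=Corv) → origin is handmade, stock = 25 → Yes. (stock=25, category=garment, origin=handmade, brand=Erix) → origin is handmade, stock = 25 → Yes.

No, Yes, Yes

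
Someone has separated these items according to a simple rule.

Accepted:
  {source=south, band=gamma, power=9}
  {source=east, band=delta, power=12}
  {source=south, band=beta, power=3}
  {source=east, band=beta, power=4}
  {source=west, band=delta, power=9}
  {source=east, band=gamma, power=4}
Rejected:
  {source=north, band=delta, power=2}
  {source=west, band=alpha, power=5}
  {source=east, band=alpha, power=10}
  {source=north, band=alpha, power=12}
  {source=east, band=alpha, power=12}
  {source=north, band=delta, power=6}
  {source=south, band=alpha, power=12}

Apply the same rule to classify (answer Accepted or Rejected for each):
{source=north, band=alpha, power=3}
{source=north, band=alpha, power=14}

The classifier is using: band is not alpha AND source is not north.
{source=north, band=alpha, power=3}: Rejected (band is alpha, source is north).
{source=north, band=alpha, power=14}: Rejected (band is alpha, source is north).

Rejected, Rejected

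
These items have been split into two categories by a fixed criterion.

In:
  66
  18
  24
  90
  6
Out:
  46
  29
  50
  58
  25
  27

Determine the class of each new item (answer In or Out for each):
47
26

Checking candidate rules against both groups, what survives is: multiple of 6.
47 — 47 = 6·7 + 5, hence Out.
26 — 26 = 6·4 + 2, hence Out.

Out, Out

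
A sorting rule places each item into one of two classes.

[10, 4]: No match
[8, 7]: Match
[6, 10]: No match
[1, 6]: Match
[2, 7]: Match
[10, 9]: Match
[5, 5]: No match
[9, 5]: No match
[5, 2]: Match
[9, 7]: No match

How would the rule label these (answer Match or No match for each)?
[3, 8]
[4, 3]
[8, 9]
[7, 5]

Match, Match, Match, No match

Rule: sum is odd. This holds for each 'Match' example and fails for each 'No match' one.
[3, 8]: 3+8 = 11 — meets the rule, so Match. [4, 3]: 4+3 = 7 — meets the rule, so Match. [8, 9]: 8+9 = 17 — meets the rule, so Match. [7, 5]: 7+5 = 12 — lacks this property, so No match.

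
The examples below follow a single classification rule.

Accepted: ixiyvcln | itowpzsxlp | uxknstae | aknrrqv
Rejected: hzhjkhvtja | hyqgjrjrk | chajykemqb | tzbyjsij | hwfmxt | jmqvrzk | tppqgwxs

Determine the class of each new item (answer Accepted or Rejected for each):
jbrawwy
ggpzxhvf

The common property of the 'Accepted' items is: starts with a vowel. No 'Rejected' item has it.
Rejected: jbrawwy, since starts with 'j'. Rejected: ggpzxhvf, since starts with 'g'.

Rejected, Rejected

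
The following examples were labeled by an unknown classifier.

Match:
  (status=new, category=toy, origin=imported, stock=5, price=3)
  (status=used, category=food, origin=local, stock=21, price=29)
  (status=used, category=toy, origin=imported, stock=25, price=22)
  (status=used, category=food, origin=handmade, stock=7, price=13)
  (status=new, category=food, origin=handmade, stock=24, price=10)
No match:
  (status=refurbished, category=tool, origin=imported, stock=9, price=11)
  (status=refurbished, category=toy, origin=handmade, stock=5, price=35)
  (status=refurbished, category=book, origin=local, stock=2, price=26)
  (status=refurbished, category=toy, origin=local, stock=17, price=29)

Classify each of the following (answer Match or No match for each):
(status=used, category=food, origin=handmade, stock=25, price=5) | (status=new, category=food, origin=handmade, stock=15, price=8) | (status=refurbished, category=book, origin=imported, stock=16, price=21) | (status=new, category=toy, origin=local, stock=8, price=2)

Match, Match, No match, Match

Checking candidate rules against both groups, what survives is: status is not refurbished.
Match: (status=used, category=food, origin=handmade, stock=25, price=5), since status is used.
Match: (status=new, category=food, origin=handmade, stock=15, price=8), since status is new.
No match: (status=refurbished, category=book, origin=imported, stock=16, price=21), since status is refurbished.
Match: (status=new, category=toy, origin=local, stock=8, price=2), since status is new.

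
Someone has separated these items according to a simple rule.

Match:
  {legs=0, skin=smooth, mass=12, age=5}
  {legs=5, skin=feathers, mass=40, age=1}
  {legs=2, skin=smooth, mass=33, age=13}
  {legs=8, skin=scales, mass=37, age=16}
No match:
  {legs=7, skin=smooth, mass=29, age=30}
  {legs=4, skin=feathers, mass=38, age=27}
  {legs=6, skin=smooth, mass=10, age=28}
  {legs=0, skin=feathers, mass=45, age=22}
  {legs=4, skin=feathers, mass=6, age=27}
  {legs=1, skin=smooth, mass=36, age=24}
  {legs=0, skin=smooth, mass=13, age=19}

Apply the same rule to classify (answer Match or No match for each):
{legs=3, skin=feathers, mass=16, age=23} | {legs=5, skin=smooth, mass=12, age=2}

Every 'Match' example satisfies: age ≤ 16. None of the 'No match' examples do.
{legs=3, skin=feathers, mass=16, age=23}: age = 23 — fails this test, so No match. {legs=5, skin=smooth, mass=12, age=2}: age = 2 — satisfies this, so Match.

No match, Match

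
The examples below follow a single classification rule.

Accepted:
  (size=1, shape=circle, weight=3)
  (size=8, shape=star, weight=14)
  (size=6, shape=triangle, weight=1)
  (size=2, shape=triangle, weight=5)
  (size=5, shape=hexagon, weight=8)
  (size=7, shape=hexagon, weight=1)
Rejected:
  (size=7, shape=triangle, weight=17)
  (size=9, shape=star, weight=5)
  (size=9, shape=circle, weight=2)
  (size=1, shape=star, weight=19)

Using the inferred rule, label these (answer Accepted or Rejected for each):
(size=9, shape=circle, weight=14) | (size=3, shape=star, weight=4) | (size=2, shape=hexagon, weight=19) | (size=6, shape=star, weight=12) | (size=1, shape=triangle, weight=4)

Rule: size ≤ 8 AND weight ≤ 14. This holds for each 'Accepted' example and fails for each 'Rejected' one.
(size=9, shape=circle, weight=14): size = 9, weight = 14, fails the rule → Rejected.
(size=3, shape=star, weight=4): size = 3, weight = 4, passes → Accepted.
(size=2, shape=hexagon, weight=19): size = 2, weight = 19, fails the rule → Rejected.
(size=6, shape=star, weight=12): size = 6, weight = 12, passes → Accepted.
(size=1, shape=triangle, weight=4): size = 1, weight = 4, passes → Accepted.

Rejected, Accepted, Rejected, Accepted, Accepted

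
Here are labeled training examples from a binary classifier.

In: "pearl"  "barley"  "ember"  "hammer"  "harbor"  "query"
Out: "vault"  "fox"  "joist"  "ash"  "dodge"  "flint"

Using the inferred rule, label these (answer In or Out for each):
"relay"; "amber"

A rule that fits every label: contains 'r' — true of each 'In' example, false of each 'Out' one.
"relay": In (has 'r'). "amber": In (has 'r').

In, In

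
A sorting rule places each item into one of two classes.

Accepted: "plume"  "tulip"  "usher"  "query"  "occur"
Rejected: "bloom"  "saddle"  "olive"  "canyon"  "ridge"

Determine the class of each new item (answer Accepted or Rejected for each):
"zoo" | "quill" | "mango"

Rejected, Accepted, Rejected

The rule appears to be: contains 'u'.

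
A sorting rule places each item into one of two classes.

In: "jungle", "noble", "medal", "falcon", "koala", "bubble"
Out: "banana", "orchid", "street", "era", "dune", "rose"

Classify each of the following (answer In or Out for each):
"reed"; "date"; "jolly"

Out, Out, In

Every 'In' example satisfies: contains 'l'. None of the 'Out' examples do.
"reed": no 'l' — fails the rule, so Out. "date": no 'l' — fails the rule, so Out. "jolly": has 'l' — satisfies this, so In.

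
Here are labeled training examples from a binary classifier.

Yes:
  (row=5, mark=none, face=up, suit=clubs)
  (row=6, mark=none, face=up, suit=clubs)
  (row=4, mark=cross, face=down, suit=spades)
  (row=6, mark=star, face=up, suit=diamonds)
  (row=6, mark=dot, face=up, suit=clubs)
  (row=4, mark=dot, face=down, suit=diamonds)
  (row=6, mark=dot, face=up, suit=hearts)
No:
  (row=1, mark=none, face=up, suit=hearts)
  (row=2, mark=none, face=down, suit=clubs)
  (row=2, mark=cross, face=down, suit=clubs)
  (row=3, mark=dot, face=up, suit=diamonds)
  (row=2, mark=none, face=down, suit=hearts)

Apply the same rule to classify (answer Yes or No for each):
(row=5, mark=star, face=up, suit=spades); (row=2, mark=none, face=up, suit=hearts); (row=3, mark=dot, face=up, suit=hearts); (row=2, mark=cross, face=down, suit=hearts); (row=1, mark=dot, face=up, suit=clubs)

Yes, No, No, No, No

Every 'Yes' example satisfies: row ≥ 4. None of the 'No' examples do.
(row=5, mark=star, face=up, suit=spades): row = 5 — passes, so Yes. (row=2, mark=none, face=up, suit=hearts): row = 2 — fails this test, so No. (row=3, mark=dot, face=up, suit=hearts): row = 3 — fails this test, so No. (row=2, mark=cross, face=down, suit=hearts): row = 2 — fails this test, so No. (row=1, mark=dot, face=up, suit=clubs): row = 1 — fails this test, so No.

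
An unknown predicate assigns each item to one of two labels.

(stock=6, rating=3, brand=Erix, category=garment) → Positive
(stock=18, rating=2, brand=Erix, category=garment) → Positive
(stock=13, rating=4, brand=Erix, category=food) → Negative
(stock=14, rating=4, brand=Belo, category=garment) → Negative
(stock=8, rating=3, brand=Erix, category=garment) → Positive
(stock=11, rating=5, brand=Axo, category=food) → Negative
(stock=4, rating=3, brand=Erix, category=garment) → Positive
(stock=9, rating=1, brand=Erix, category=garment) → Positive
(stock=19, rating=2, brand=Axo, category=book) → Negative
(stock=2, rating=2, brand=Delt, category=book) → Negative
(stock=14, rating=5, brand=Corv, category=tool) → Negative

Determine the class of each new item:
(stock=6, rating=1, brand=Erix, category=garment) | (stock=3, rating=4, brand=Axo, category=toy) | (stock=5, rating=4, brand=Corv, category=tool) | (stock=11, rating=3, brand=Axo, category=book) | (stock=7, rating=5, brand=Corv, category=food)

Positive, Negative, Negative, Negative, Negative

The simplest hypothesis consistent with all the labels is: category is garment AND brand is Erix.
(stock=6, rating=1, brand=Erix, category=garment): Positive (category is garment, brand is Erix).
(stock=3, rating=4, brand=Axo, category=toy): Negative (category is toy, brand is Axo).
(stock=5, rating=4, brand=Corv, category=tool): Negative (category is tool, brand is Corv).
(stock=11, rating=3, brand=Axo, category=book): Negative (category is book, brand is Axo).
(stock=7, rating=5, brand=Corv, category=food): Negative (category is food, brand is Corv).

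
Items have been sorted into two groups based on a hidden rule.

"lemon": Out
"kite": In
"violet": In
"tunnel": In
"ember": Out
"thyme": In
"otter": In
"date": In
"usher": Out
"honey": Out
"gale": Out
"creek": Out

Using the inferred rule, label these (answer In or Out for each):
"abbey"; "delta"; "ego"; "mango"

Rule: contains 't'. This holds for each 'In' example and fails for each 'Out' one.
"abbey": no 't' — fails the rule, so Out.
"delta": has 't' — checks out, so In.
"ego": no 't' — fails the rule, so Out.
"mango": no 't' — fails the rule, so Out.

Out, In, Out, Out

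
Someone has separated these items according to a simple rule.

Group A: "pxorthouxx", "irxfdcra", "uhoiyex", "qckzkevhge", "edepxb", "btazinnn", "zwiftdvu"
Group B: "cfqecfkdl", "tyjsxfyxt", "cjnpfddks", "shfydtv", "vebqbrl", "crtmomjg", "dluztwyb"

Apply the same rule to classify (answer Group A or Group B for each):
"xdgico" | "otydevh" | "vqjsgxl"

'Group A' ⟺ has ≥ 2 vowels.
"xdgico" → 2 vowels → Group A.
"otydevh" → 2 vowels → Group A.
"vqjsgxl" → 0 vowels → Group B.

Group A, Group A, Group B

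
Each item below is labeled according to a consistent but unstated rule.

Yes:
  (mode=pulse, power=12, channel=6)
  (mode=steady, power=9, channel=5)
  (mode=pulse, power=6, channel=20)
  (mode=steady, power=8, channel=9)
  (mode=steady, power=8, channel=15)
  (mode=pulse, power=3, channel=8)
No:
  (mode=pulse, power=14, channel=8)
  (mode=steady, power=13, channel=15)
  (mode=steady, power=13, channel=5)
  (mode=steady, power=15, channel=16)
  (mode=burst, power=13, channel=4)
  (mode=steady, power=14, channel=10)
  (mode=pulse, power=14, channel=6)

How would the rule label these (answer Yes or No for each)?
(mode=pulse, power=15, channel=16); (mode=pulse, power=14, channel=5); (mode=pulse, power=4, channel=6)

No, No, Yes

One predicate separates the groups cleanly: power ≤ 12.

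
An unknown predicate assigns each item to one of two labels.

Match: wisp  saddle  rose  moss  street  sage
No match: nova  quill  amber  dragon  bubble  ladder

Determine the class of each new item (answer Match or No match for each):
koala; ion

No match, No match

The pattern is that an item is 'Match' exactly when: contains 's'.
koala — no 's', hence No match.
ion — no 's', hence No match.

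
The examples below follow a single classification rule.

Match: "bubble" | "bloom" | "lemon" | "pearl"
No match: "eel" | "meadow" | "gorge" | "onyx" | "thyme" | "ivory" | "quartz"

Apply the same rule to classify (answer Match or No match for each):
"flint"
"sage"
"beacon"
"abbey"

Match, No match, No match, No match

The distinguishing property — length ≥ 4 AND contains 'l' — holds for all the 'Match' cases and none of the 'No match' cases.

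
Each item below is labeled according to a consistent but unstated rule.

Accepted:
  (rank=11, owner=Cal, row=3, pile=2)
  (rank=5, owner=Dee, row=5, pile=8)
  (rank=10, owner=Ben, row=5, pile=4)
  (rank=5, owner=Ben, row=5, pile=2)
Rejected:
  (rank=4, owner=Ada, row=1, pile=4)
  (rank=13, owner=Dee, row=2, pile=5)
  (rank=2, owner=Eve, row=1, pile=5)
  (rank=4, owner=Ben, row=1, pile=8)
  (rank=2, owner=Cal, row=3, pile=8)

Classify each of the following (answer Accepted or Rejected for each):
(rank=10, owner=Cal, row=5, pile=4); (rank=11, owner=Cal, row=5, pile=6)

Every 'Accepted' example satisfies: row ≥ 3 AND rank ≥ 4. None of the 'Rejected' examples do.
(rank=10, owner=Cal, row=5, pile=4): row = 5, rank = 10, passes → Accepted.
(rank=11, owner=Cal, row=5, pile=6): row = 5, rank = 11, passes → Accepted.

Accepted, Accepted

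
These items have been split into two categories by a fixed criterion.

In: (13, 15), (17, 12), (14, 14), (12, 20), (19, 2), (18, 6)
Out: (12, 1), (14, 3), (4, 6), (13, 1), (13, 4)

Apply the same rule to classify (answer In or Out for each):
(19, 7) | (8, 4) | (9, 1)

One predicate separates the groups cleanly: sum ≥ 21.

In, Out, Out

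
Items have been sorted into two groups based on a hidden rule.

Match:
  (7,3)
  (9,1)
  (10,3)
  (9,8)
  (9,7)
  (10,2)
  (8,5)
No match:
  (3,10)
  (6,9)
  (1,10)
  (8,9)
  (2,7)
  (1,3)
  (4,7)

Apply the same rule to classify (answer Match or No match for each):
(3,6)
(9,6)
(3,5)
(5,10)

No match, Match, No match, No match

Rule: first > second. This holds for each 'Match' example and fails for each 'No match' one.
(3,6): 3 < 6 — does not fit, so No match.
(9,6): 9 > 6 — has this property, so Match.
(3,5): 3 < 5 — does not fit, so No match.
(5,10): 5 < 10 — does not fit, so No match.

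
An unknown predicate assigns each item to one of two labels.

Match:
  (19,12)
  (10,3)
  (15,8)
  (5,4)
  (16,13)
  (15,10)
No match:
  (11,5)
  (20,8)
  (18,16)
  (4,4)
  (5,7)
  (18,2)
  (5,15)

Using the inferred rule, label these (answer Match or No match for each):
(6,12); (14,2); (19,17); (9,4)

No match, No match, No match, Match

Comparing the two groups points to one rule — sum is odd.
(6,12) → 6+12 = 18 → No match. (14,2) → 14+2 = 16 → No match. (19,17) → 19+17 = 36 → No match. (9,4) → 9+4 = 13 → Match.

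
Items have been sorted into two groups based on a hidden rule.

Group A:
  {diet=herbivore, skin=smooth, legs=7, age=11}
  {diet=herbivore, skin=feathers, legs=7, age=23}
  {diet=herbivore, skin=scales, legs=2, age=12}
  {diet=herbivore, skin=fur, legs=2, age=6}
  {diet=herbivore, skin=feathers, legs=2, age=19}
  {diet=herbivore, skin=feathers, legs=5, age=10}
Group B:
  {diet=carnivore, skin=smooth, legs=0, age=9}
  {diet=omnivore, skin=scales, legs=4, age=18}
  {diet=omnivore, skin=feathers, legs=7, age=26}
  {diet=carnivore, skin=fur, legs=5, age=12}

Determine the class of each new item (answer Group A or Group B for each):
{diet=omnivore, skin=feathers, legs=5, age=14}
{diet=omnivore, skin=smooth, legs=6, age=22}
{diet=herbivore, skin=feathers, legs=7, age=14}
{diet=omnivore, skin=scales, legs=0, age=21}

Group B, Group B, Group A, Group B

Rule: diet is herbivore. This holds for each 'Group A' example and fails for each 'Group B' one.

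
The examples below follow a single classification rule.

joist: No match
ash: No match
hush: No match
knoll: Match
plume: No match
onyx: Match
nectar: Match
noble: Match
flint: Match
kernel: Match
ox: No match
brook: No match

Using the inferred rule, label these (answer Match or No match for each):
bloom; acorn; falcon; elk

No match, Match, Match, No match

The distinguishing property — contains 'n' — holds for all the 'Match' cases and none of the 'No match' cases.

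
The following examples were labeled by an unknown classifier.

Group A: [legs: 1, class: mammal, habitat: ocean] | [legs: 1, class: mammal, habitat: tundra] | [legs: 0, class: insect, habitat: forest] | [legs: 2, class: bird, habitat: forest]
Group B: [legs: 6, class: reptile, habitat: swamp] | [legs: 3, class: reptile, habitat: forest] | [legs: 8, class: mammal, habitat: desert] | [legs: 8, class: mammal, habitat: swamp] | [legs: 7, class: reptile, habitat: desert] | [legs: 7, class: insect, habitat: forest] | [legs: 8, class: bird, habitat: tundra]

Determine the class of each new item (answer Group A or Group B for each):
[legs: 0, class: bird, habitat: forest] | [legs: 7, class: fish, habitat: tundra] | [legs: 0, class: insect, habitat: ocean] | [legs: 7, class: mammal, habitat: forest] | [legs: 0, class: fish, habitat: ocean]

Group A, Group B, Group A, Group B, Group A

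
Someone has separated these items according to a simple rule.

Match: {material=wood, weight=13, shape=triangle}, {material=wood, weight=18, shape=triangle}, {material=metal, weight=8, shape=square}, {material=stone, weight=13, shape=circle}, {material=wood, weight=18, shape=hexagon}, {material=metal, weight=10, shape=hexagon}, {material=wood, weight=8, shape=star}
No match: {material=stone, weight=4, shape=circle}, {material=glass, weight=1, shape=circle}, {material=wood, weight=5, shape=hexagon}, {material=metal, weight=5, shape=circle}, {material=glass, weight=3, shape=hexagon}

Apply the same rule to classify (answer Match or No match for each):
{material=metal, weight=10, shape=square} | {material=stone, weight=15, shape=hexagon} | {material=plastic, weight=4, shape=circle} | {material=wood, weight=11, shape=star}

Match, Match, No match, Match

The rule appears to be: weight ≥ 8.
{material=metal, weight=10, shape=square} → weight = 10 → Match. {material=stone, weight=15, shape=hexagon} → weight = 15 → Match. {material=plastic, weight=4, shape=circle} → weight = 4 → No match. {material=wood, weight=11, shape=star} → weight = 11 → Match.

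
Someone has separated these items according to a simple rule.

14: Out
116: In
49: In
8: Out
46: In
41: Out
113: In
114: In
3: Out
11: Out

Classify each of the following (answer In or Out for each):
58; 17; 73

All 'In' examples share one property — at least 46 — and every 'Out' example lacks it.
58: In (58 ≥ 46). 17: Out (17 < 46). 73: In (73 ≥ 46).

In, Out, In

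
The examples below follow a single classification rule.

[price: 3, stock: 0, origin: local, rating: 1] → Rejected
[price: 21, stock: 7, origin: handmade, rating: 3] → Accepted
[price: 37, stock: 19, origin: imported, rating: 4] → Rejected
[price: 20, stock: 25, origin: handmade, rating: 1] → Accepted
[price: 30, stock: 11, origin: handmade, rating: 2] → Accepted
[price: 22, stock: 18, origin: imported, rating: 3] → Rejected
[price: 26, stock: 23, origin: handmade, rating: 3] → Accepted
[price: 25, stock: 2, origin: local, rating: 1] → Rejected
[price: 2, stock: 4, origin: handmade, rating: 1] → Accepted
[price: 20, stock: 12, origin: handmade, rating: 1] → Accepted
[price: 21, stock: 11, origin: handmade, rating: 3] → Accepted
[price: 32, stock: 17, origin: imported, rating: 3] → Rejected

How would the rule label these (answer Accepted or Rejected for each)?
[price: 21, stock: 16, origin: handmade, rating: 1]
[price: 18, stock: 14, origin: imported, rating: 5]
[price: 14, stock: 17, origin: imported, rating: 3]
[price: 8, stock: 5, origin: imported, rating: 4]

Accepted, Rejected, Rejected, Rejected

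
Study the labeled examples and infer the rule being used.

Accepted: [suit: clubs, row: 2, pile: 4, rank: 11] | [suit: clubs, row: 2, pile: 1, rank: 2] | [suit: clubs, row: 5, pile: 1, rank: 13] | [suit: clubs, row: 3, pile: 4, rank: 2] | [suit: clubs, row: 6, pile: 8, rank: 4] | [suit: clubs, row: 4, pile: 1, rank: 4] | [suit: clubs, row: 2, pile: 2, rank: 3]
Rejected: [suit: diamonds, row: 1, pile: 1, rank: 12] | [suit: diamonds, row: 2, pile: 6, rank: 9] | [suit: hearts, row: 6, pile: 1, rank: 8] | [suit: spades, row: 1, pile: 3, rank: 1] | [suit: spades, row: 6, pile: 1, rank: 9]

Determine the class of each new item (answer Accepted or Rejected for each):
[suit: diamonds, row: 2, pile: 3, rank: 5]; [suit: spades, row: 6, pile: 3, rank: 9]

Rejected, Rejected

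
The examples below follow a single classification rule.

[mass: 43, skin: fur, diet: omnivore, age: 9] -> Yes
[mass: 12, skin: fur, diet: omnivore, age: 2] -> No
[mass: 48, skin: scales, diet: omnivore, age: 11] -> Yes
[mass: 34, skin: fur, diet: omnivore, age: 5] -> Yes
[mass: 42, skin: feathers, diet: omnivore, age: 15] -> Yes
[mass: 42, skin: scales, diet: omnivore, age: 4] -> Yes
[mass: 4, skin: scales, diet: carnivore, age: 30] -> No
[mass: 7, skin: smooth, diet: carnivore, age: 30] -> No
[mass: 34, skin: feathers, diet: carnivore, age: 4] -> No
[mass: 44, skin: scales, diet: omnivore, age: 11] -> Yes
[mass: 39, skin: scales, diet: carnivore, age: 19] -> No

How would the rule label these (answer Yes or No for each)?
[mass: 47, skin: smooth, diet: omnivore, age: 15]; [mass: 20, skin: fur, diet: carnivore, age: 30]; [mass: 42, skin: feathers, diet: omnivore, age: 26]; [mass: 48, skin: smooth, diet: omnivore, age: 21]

Rule: diet is omnivore AND age ≥ 4. This holds for each 'Yes' example and fails for each 'No' one.
Yes: [mass: 47, skin: smooth, diet: omnivore, age: 15], since diet is omnivore, age = 15.
No: [mass: 20, skin: fur, diet: carnivore, age: 30], since diet is carnivore, age = 30.
Yes: [mass: 42, skin: feathers, diet: omnivore, age: 26], since diet is omnivore, age = 26.
Yes: [mass: 48, skin: smooth, diet: omnivore, age: 21], since diet is omnivore, age = 21.

Yes, No, Yes, Yes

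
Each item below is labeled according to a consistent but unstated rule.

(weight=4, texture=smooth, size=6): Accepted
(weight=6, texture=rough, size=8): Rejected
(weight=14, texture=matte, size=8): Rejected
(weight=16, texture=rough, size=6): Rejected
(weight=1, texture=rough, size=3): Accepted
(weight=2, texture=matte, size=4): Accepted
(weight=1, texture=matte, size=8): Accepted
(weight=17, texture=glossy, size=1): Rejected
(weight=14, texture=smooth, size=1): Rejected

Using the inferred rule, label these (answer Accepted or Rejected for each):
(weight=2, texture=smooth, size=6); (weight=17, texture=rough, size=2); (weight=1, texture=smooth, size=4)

The rule appears to be: weight ≤ 4.
Accepted: (weight=2, texture=smooth, size=6), since weight = 2. Rejected: (weight=17, texture=rough, size=2), since weight = 17. Accepted: (weight=1, texture=smooth, size=4), since weight = 1.

Accepted, Rejected, Accepted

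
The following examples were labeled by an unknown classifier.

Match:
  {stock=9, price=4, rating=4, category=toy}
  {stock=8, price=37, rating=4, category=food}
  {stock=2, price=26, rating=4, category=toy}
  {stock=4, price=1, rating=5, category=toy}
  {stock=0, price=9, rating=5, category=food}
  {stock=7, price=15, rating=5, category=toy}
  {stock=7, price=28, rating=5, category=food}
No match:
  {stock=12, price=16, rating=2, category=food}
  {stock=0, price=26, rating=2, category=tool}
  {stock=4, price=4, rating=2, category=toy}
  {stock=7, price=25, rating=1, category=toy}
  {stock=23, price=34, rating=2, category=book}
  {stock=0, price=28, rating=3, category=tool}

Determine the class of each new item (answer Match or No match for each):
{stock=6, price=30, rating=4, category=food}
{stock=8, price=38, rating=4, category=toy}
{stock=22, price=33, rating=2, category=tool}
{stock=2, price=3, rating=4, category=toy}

The classifier is using: rating ≥ 4.
{stock=6, price=30, rating=4, category=food} → rating = 4 → Match. {stock=8, price=38, rating=4, category=toy} → rating = 4 → Match. {stock=22, price=33, rating=2, category=tool} → rating = 2 → No match. {stock=2, price=3, rating=4, category=toy} → rating = 4 → Match.

Match, Match, No match, Match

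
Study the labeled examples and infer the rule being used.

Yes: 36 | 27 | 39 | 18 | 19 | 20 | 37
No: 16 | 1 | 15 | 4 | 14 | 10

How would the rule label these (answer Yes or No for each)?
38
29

Yes, Yes

The common property of the 'Yes' items is: at least 18. No 'No' item has it.
38 → 38 ≥ 18 → Yes. 29 → 29 ≥ 18 → Yes.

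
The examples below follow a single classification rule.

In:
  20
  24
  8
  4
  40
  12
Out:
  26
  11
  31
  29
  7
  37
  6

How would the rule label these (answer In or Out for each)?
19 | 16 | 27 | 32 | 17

Out, In, Out, In, Out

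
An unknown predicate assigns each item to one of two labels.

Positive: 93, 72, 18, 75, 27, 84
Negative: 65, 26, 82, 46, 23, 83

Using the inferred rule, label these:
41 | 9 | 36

Negative, Positive, Positive

Rule: multiple of 3. This holds for each 'Positive' example and fails for each 'Negative' one.
41 — 41 = 3·13 + 2, hence Negative.
9 — 9 = 3·3, hence Positive.
36 — 36 = 3·12, hence Positive.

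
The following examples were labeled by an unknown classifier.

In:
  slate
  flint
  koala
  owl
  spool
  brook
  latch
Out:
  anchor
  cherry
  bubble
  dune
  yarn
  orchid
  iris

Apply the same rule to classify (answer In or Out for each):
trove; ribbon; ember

All 'In' examples share one property — odd length — and every 'Out' example lacks it.

In, Out, In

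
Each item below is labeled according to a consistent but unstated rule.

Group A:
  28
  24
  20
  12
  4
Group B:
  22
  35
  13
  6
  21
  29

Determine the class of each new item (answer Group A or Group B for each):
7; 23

A rule that fits every label: multiple of 4 — true of each 'Group A' example, false of each 'Group B' one.
7: Group B (7 = 4·1 + 3).
23: Group B (23 = 4·5 + 3).

Group B, Group B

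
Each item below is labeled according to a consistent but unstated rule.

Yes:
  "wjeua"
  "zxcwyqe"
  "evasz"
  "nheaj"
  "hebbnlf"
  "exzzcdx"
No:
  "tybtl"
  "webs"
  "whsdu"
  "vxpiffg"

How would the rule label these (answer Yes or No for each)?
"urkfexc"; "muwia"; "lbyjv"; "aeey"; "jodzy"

Yes, No, No, No, No

A rule that fits every label: odd length AND contains 'e' — true of each 'Yes' example, false of each 'No' one.
"urkfexc": length 7, has 'e', fits → Yes.
"muwia": length 5, no 'e', does not satisfy this → No.
"lbyjv": length 5, no 'e', does not satisfy this → No.
"aeey": length 4, has 'e', does not satisfy this → No.
"jodzy": length 5, no 'e', does not satisfy this → No.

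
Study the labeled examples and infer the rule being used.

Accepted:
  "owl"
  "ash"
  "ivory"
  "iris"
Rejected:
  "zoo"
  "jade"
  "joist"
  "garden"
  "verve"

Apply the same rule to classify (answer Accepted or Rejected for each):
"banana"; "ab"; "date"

The common property of the 'Accepted' items is: starts with a vowel. No 'Rejected' item has it.
Rejected: "banana", since starts with 'b'.
Accepted: "ab", since starts with 'a'.
Rejected: "date", since starts with 'd'.

Rejected, Accepted, Rejected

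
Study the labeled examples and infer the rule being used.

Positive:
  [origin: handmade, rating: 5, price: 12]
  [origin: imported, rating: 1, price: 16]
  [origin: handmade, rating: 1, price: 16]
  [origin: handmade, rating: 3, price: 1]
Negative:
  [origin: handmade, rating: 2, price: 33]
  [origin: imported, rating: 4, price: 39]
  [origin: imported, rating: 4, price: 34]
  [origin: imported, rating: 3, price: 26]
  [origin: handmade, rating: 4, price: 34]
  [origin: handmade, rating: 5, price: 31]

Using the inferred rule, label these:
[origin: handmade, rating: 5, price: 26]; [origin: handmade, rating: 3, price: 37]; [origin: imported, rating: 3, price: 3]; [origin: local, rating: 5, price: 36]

Negative, Negative, Positive, Negative

The common property of the 'Positive' items is: price ≤ 16. No 'Negative' item has it.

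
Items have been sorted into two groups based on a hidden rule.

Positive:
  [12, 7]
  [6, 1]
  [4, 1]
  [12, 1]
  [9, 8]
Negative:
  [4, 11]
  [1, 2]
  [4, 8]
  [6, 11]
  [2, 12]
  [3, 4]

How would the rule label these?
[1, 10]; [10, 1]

Negative, Positive

The classifier is using: first > second.
[1, 10] — 1 < 10, hence Negative.
[10, 1] — 10 > 1, hence Positive.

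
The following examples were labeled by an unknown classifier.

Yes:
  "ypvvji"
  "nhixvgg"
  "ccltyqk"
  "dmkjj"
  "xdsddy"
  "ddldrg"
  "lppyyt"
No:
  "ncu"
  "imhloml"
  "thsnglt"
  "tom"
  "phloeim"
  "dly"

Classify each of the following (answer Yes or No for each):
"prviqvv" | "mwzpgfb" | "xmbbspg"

The pattern is that an item is 'Yes' exactly when: has a double letter.
"prviqvv" — 'vv' doubled, hence Yes.
"mwzpgfb" — no doubled letter, hence No.
"xmbbspg" — 'bb' doubled, hence Yes.

Yes, No, Yes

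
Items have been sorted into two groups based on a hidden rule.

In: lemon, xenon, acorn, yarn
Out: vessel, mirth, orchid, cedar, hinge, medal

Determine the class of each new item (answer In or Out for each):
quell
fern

Out, In

The simplest hypothesis consistent with all the labels is: ends with 'n'.
quell: ends with 'l', fails the rule → Out.
fern: ends with 'n', checks out → In.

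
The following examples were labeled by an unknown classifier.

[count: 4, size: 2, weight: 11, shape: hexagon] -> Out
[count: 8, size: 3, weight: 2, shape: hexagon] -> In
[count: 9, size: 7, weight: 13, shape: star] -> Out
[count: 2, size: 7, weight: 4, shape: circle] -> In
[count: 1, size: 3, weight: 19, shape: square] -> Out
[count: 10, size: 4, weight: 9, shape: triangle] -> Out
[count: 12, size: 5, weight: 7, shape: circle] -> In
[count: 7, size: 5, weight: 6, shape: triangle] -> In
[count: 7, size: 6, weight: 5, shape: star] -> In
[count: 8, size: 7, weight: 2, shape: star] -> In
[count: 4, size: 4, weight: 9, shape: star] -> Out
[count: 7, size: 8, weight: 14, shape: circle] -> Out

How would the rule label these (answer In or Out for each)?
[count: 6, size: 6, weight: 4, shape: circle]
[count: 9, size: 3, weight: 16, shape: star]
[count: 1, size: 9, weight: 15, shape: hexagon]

In, Out, Out

'In' ⟺ weight ≤ 7.
[count: 6, size: 6, weight: 4, shape: circle] → weight = 4 → In. [count: 9, size: 3, weight: 16, shape: star] → weight = 16 → Out. [count: 1, size: 9, weight: 15, shape: hexagon] → weight = 15 → Out.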